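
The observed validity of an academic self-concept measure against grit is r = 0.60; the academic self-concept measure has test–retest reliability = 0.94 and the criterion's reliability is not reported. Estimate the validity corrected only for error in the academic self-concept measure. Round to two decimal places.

Single correction: r_c = r_obs / √r_xx = 0.60 / √0.94 = 0.60 / 0.9695 ≈ 0.62.

0.62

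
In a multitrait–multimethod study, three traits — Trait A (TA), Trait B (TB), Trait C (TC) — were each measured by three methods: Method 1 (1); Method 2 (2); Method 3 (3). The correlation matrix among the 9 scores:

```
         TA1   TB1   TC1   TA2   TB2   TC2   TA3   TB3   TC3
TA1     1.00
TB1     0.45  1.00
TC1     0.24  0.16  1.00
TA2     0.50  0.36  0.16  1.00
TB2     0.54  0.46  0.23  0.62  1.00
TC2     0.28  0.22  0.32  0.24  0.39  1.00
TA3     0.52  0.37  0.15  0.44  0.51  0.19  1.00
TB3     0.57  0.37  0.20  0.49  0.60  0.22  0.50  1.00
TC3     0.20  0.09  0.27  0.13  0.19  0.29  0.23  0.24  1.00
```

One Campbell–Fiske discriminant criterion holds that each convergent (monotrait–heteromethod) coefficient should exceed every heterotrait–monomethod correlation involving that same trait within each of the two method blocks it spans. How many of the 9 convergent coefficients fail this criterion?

7

Checking each validity diagonal entry against its comparison values:
TA (methods 1·2): 0.50 vs {0.45, 0.62, 0.24, 0.24} → fail.
TA (methods 1·3): 0.52 vs {0.45, 0.50, 0.24, 0.23} → pass.
TA (methods 2·3): 0.44 vs {0.62, 0.50, 0.24, 0.23} → fail.
TB (methods 1·2): 0.46 vs {0.45, 0.62, 0.16, 0.39} → fail.
TB (methods 1·3): 0.37 vs {0.45, 0.50, 0.16, 0.24} → fail.
TB (methods 2·3): 0.60 vs {0.62, 0.50, 0.39, 0.24} → fail.
TC (methods 1·2): 0.32 vs {0.24, 0.24, 0.16, 0.39} → fail.
TC (methods 1·3): 0.27 vs {0.24, 0.23, 0.16, 0.24} → pass.
TC (methods 2·3): 0.29 vs {0.24, 0.23, 0.39, 0.24} → fail.
7 of 9 fail.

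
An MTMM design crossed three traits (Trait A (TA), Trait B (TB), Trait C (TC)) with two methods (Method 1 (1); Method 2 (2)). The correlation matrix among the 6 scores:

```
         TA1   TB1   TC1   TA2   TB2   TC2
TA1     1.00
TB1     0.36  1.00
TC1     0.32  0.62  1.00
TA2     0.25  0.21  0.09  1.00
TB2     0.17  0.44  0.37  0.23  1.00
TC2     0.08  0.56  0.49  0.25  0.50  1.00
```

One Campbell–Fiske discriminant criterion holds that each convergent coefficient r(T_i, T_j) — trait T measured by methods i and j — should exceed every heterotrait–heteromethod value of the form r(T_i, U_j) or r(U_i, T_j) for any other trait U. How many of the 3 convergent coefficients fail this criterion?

2

Each convergent coefficient versus the relevant comparison correlations:
TA (methods 1·2): 0.25 vs {0.17, 0.21, 0.08, 0.09} → pass.
TB (methods 1·2): 0.44 vs {0.21, 0.17, 0.56, 0.37} → fail.
TC (methods 1·2): 0.49 vs {0.09, 0.08, 0.37, 0.56} → fail.
2 of 3 fail.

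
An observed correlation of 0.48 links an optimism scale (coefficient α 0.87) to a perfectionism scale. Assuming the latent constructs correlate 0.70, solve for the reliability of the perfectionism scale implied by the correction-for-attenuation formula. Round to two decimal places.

r_true = r_obs / √(r_xx · r_yy) ⇒ 0.70 = 0.48 / √(0.87 · r_yy).
√(0.87 · r_yy) = 0.48 / 0.70 = 0.6857; 0.87 · r_yy = 0.4702; r_yy = 0.4702 / 0.87 ≈ 0.54.

0.54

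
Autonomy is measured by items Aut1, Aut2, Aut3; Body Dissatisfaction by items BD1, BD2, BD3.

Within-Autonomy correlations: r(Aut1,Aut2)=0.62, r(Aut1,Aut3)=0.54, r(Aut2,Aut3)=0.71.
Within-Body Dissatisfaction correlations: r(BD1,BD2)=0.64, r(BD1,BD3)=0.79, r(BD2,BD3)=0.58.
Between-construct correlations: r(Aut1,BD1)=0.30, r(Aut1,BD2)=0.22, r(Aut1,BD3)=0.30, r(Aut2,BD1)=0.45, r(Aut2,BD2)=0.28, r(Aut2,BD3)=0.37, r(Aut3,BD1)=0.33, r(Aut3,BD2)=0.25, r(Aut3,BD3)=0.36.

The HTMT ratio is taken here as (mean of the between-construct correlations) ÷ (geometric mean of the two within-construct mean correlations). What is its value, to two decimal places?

0.49

Mean between = 2.86/9 = 0.3178.
Mean within-Aut = 1.87/3 = 0.6233; mean within-BD = 2.01/3 = 0.6700.
Geometric mean = √(0.6233 × 0.6700) = 0.6462.
HTMT = 0.3178 / 0.6462 = 0.49.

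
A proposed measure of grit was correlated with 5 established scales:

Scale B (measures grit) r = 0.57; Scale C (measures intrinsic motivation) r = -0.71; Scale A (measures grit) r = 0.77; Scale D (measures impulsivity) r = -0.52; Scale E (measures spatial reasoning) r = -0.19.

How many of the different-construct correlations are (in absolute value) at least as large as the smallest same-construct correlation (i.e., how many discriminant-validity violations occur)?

1

Convergent (same construct = grit): Scale B, Scale A.
Smallest convergent = 0.57. Discriminant |r|: 0.71, 0.52, 0.19; count ≥ 0.57 → 1.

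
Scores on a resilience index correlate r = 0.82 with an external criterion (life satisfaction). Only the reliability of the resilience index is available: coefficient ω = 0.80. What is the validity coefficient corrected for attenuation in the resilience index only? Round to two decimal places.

Single correction: r_c = r_obs / √r_xx = 0.82 / √0.80 = 0.82 / 0.8944 ≈ 0.92.

0.92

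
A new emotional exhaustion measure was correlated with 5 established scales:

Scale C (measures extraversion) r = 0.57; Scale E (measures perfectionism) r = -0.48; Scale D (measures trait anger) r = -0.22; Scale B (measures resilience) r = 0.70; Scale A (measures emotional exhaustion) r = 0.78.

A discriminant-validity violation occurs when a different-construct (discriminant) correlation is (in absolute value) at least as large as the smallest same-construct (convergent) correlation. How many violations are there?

Convergent (same construct = emotional exhaustion): Scale A.
Smallest convergent = 0.78. Discriminant |r|: 0.57, 0.48, 0.22, 0.70; count ≥ 0.78 → 0.

0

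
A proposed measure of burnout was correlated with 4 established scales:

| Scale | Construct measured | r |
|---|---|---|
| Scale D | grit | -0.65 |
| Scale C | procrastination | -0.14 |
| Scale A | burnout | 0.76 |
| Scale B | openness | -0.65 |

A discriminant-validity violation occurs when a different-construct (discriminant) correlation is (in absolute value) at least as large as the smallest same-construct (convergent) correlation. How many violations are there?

0

Convergent (same construct = burnout): Scale A.
Smallest convergent = 0.76. Discriminant |r|: 0.65, 0.14, 0.65; count ≥ 0.76 → 0.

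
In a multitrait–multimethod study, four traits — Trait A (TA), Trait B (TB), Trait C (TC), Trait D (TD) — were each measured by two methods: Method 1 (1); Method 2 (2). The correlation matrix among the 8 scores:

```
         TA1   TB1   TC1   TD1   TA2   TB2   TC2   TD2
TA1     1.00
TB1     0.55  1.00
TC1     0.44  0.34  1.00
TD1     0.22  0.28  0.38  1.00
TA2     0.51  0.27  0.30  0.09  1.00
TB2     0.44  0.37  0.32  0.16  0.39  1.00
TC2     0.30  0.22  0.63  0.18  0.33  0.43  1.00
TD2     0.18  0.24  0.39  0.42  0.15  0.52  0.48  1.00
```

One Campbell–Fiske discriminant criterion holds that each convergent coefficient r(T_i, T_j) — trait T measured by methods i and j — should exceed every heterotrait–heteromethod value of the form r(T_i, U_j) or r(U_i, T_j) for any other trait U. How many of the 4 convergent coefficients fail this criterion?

Checking each validity diagonal entry against its comparison values:
TA (methods 1·2): 0.51 vs {0.44, 0.27, 0.30, 0.30, 0.18, 0.09} → pass.
TB (methods 1·2): 0.37 vs {0.27, 0.44, 0.22, 0.32, 0.24, 0.16} → fail.
TC (methods 1·2): 0.63 vs {0.30, 0.30, 0.32, 0.22, 0.39, 0.18} → pass.
TD (methods 1·2): 0.42 vs {0.09, 0.18, 0.16, 0.24, 0.18, 0.39} → pass.
1 of 4 fail.

1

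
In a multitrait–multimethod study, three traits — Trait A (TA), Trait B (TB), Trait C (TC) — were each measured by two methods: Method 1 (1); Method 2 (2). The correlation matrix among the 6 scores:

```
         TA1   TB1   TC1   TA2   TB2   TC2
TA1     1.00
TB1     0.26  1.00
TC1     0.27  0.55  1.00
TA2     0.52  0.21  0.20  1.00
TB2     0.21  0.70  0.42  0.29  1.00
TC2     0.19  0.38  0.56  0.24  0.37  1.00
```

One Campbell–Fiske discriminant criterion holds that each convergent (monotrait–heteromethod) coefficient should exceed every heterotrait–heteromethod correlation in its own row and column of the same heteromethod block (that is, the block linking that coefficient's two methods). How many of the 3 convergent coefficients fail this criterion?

Convergent coefficients and their comparison sets:
TA (methods 1·2): 0.52 vs {0.21, 0.21, 0.19, 0.20} → pass.
TB (methods 1·2): 0.70 vs {0.21, 0.21, 0.38, 0.42} → pass.
TC (methods 1·2): 0.56 vs {0.20, 0.19, 0.42, 0.38} → pass.
0 of 3 fail.

0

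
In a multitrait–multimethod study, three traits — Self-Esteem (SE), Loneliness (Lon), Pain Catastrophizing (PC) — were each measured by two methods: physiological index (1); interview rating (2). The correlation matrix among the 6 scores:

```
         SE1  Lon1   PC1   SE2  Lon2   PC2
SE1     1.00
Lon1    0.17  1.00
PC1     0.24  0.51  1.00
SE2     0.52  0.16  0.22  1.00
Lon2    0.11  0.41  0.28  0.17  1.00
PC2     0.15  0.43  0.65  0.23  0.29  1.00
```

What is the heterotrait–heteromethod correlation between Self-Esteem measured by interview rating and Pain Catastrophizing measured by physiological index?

Different traits and methods: r(SE2, PC1) = 0.22.

0.22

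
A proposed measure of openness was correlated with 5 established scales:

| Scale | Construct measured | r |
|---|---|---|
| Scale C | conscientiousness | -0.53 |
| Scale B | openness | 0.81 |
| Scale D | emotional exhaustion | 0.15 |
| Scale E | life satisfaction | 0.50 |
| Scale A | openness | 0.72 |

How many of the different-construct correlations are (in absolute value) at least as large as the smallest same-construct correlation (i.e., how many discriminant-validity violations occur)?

Convergent (same construct = openness): Scale B, Scale A.
Smallest convergent = 0.72. Discriminant |r|: 0.53, 0.15, 0.50; count ≥ 0.72 → 0.

0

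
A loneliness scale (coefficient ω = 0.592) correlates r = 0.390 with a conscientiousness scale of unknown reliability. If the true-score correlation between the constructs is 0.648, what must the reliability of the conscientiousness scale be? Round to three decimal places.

0.612

r_true = r_obs / √(r_xx · r_yy) ⇒ 0.648 = 0.390 / √(0.592 · r_yy).
√(0.592 · r_yy) = 0.390 / 0.648 = 0.6019; 0.592 · r_yy = 0.3623; r_yy = 0.3623 / 0.592 ≈ 0.612.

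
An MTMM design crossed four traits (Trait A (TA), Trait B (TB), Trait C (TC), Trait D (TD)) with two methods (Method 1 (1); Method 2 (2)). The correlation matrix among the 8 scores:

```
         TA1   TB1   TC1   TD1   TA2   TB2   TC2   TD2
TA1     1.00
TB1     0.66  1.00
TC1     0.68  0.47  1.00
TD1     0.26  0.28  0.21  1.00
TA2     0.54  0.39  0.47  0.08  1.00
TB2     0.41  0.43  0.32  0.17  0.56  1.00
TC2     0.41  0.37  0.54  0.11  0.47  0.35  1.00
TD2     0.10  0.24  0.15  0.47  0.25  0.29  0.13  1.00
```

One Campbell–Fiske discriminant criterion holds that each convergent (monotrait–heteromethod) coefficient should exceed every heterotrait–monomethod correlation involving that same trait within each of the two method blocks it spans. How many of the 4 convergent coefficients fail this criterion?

3

Each convergent coefficient versus the relevant comparison correlations:
TA (methods 1·2): 0.54 vs {0.66, 0.56, 0.68, 0.47, 0.26, 0.25} → fail.
TB (methods 1·2): 0.43 vs {0.66, 0.56, 0.47, 0.35, 0.28, 0.29} → fail.
TC (methods 1·2): 0.54 vs {0.68, 0.47, 0.47, 0.35, 0.21, 0.13} → fail.
TD (methods 1·2): 0.47 vs {0.26, 0.25, 0.28, 0.29, 0.21, 0.13} → pass.
3 of 4 fail.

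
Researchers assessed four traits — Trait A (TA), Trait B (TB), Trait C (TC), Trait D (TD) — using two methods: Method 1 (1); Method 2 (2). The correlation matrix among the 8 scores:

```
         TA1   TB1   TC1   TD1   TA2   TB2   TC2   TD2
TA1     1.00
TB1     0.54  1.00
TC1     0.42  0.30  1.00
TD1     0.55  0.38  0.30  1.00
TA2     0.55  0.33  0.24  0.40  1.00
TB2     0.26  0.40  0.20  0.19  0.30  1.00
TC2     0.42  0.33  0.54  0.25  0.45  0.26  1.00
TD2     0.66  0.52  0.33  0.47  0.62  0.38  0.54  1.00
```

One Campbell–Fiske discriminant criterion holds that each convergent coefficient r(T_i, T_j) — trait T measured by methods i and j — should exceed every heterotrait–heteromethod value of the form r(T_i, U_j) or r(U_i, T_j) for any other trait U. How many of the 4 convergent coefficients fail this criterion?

Each convergent coefficient versus the relevant comparison correlations:
TA (methods 1·2): 0.55 vs {0.26, 0.33, 0.42, 0.24, 0.66, 0.40} → fail.
TB (methods 1·2): 0.40 vs {0.33, 0.26, 0.33, 0.20, 0.52, 0.19} → fail.
TC (methods 1·2): 0.54 vs {0.24, 0.42, 0.20, 0.33, 0.33, 0.25} → pass.
TD (methods 1·2): 0.47 vs {0.40, 0.66, 0.19, 0.52, 0.25, 0.33} → fail.
3 of 4 fail.

3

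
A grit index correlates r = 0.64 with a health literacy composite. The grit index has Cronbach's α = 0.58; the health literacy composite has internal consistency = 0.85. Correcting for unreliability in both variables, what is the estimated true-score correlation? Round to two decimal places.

0.91

r_true = r_obs / √(r_xx · r_yy) = 0.64 / √(0.58 × 0.85) = 0.64 / √0.4930 = 0.64 / 0.7021 ≈ 0.91.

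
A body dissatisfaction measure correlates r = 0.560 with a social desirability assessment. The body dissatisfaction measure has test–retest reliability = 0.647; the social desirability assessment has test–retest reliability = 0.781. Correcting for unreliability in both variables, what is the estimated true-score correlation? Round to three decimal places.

r_true = r_obs / √(r_xx · r_yy) = 0.560 / √(0.647 × 0.781) = 0.560 / √0.505307 = 0.560 / 0.7108 ≈ 0.788.

0.788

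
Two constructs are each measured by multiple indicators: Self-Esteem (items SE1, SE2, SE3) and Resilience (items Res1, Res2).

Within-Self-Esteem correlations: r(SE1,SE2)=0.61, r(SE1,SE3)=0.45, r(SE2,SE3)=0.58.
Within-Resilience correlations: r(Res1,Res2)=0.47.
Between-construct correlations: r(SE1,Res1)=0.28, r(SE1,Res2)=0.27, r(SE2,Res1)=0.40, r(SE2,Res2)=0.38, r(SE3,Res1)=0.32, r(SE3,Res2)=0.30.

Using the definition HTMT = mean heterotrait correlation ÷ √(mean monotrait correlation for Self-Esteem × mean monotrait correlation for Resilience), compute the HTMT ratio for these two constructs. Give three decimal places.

0.641

Mean between = 1.95/6 = 0.3250.
Mean within-SE = 1.64/3 = 0.5467; mean within-Res = 0.47/1 = 0.4700.
Geometric mean = √(0.5467 × 0.4700) = 0.5069.
HTMT = 0.3250 / 0.5069 = 0.641.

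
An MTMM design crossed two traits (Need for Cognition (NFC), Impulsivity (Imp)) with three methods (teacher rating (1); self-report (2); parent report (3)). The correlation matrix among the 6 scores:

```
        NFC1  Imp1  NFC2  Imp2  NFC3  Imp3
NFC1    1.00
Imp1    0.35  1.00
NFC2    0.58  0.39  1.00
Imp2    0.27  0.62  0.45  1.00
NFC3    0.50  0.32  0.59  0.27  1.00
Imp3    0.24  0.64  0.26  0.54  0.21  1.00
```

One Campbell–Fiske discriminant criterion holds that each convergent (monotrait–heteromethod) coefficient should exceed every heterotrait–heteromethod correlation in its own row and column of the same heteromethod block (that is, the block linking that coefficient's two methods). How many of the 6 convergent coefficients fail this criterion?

0

Convergent coefficients and their comparison sets:
NFC (methods 1·2): 0.58 vs {0.27, 0.39} → pass.
NFC (methods 1·3): 0.50 vs {0.24, 0.32} → pass.
NFC (methods 2·3): 0.59 vs {0.26, 0.27} → pass.
Imp (methods 1·2): 0.62 vs {0.39, 0.27} → pass.
Imp (methods 1·3): 0.64 vs {0.32, 0.24} → pass.
Imp (methods 2·3): 0.54 vs {0.27, 0.26} → pass.
0 of 6 fail.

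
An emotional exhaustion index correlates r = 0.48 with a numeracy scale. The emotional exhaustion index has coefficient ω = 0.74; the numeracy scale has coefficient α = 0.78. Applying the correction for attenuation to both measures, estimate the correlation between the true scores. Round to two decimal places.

r_true = r_obs / √(r_xx · r_yy) = 0.48 / √(0.74 × 0.78) = 0.48 / √0.5772 = 0.48 / 0.7597 ≈ 0.63.

0.63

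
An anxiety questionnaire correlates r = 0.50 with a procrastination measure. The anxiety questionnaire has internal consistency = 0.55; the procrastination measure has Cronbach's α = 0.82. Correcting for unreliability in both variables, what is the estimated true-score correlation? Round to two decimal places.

0.74

r_true = r_obs / √(r_xx · r_yy) = 0.50 / √(0.55 × 0.82) = 0.50 / √0.4510 = 0.50 / 0.6716 ≈ 0.74.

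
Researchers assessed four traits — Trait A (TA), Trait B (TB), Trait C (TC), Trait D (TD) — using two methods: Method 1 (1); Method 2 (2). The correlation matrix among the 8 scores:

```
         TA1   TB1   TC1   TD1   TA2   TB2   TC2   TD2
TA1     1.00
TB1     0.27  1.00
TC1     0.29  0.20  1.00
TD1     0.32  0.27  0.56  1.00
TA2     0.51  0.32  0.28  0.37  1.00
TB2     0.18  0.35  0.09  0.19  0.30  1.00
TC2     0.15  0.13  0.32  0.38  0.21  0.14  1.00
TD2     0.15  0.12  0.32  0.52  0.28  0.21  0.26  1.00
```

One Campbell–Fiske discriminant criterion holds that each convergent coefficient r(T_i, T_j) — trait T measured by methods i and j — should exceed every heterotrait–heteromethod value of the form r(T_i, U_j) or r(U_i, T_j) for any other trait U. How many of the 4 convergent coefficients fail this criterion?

Each convergent coefficient versus the relevant comparison correlations:
TA (methods 1·2): 0.51 vs {0.18, 0.32, 0.15, 0.28, 0.15, 0.37} → pass.
TB (methods 1·2): 0.35 vs {0.32, 0.18, 0.13, 0.09, 0.12, 0.19} → pass.
TC (methods 1·2): 0.32 vs {0.28, 0.15, 0.09, 0.13, 0.32, 0.38} → fail.
TD (methods 1·2): 0.52 vs {0.37, 0.15, 0.19, 0.12, 0.38, 0.32} → pass.
1 of 4 fail.

1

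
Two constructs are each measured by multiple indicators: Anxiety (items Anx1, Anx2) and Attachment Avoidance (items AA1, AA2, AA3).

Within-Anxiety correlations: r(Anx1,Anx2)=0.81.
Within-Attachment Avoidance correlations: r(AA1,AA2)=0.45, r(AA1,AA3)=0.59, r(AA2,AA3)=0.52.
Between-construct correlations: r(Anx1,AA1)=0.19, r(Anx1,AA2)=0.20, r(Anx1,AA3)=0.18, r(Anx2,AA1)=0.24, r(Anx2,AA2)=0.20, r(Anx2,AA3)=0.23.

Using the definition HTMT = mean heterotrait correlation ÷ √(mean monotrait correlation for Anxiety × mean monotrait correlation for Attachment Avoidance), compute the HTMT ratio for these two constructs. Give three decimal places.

Mean heterotrait r = 1.24/6 = 0.2067.
Mean within-Anx = 0.81/1 = 0.8100; mean within-AA = 1.56/3 = 0.5200.
Geometric mean = √(0.8100 × 0.5200) = 0.6490.
HTMT = 0.2067 / 0.6490 = 0.318.

0.318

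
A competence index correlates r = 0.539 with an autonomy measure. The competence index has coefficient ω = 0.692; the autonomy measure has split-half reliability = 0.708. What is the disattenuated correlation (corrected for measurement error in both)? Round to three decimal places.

0.770

r_true = r_obs / √(r_xx · r_yy) = 0.539 / √(0.692 × 0.708) = 0.539 / √0.489936 = 0.539 / 0.7000 ≈ 0.770.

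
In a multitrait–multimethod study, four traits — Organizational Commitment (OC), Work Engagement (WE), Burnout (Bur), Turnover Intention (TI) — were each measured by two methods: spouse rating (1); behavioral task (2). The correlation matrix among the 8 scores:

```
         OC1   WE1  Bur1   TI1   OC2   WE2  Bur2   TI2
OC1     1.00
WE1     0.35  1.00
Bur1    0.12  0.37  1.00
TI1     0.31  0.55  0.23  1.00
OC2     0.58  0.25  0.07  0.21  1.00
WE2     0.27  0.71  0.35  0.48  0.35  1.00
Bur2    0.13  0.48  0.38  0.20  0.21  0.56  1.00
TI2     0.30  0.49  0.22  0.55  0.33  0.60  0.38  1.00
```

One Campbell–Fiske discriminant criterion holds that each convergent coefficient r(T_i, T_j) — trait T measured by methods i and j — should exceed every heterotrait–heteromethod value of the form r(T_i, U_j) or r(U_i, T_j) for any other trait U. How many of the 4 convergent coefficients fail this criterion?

Each convergent coefficient versus the relevant comparison correlations:
OC (methods 1·2): 0.58 vs {0.27, 0.25, 0.13, 0.07, 0.30, 0.21} → pass.
WE (methods 1·2): 0.71 vs {0.25, 0.27, 0.48, 0.35, 0.49, 0.48} → pass.
Bur (methods 1·2): 0.38 vs {0.07, 0.13, 0.35, 0.48, 0.22, 0.20} → fail.
TI (methods 1·2): 0.55 vs {0.21, 0.30, 0.48, 0.49, 0.20, 0.22} → pass.
1 of 4 fail.

1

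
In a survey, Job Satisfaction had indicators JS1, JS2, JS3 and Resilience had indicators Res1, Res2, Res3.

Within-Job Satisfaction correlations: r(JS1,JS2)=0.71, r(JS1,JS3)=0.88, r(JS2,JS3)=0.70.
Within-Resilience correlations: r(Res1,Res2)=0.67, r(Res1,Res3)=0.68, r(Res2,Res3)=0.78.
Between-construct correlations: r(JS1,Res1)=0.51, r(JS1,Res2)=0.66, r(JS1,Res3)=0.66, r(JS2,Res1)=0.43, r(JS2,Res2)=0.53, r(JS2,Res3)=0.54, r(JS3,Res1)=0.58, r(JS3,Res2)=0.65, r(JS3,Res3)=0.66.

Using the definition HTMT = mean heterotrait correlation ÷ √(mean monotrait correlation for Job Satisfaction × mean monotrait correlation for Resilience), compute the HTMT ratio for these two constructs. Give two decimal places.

Mean heterotrait r = 5.22/9 = 0.5800.
Mean within-JS = 2.29/3 = 0.7633; mean within-Res = 2.13/3 = 0.7100.
Geometric mean = √(0.7633 × 0.7100) = 0.7362.
HTMT = 0.5800 / 0.7362 = 0.79.

0.79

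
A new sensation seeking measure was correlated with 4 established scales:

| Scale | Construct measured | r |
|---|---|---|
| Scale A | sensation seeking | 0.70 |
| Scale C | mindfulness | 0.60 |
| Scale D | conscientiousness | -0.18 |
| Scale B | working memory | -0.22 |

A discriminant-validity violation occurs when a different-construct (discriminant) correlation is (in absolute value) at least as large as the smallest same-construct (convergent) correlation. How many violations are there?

Convergent (same construct = sensation seeking): Scale A.
Smallest convergent = 0.70. Discriminant |r|: 0.60, 0.18, 0.22; count ≥ 0.70 → 0.

0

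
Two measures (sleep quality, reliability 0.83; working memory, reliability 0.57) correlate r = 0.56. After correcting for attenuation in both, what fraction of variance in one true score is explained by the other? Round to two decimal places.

0.66

Disattenuated r = 0.56 / √(0.83 × 0.57) = 0.56 / 0.6878 = 0.8142.
Shared true-score variance = 0.8142² = 0.6629 ≈ 0.66.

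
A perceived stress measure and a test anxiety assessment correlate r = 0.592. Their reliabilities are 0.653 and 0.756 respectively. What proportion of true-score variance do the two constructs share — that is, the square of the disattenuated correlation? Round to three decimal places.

0.710

Disattenuated r = 0.592 / √(0.653 × 0.756) = 0.592 / 0.7026 = 0.8426.
Shared true-score variance = 0.8426² = 0.7100 ≈ 0.710.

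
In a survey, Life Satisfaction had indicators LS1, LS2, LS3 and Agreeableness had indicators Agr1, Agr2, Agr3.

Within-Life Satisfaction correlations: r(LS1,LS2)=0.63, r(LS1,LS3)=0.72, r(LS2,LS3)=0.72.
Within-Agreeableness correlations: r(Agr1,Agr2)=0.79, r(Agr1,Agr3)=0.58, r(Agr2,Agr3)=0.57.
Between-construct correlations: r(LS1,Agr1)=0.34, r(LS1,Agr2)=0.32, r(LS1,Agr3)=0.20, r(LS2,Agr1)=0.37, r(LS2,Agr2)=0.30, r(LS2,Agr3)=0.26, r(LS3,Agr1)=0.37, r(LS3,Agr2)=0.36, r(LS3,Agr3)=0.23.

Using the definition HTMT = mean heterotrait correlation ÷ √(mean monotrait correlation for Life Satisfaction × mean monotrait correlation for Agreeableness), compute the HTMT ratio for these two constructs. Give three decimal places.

0.457

Mean heterotrait r = 2.75/9 = 0.3056.
Mean within-LS = 2.07/3 = 0.6900; mean within-Agr = 1.94/3 = 0.6467.
Geometric mean = √(0.6900 × 0.6467) = 0.6680.
HTMT = 0.3056 / 0.6680 = 0.457.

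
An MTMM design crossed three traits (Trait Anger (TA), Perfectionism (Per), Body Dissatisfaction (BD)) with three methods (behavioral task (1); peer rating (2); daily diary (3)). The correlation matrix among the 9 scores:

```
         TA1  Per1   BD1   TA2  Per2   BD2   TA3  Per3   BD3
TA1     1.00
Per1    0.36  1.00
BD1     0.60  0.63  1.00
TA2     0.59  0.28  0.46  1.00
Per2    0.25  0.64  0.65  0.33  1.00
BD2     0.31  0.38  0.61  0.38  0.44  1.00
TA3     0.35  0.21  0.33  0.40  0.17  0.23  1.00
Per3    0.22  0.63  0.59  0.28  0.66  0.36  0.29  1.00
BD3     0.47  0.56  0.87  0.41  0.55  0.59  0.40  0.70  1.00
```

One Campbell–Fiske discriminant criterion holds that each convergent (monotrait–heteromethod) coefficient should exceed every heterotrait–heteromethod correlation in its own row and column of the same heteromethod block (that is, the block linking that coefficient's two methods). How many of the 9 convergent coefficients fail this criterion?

Each convergent coefficient versus the relevant comparison correlations:
TA (methods 1·2): 0.59 vs {0.25, 0.28, 0.31, 0.46} → pass.
TA (methods 1·3): 0.35 vs {0.22, 0.21, 0.47, 0.33} → fail.
TA (methods 2·3): 0.40 vs {0.28, 0.17, 0.41, 0.23} → fail.
Per (methods 1·2): 0.64 vs {0.28, 0.25, 0.38, 0.65} → fail.
Per (methods 1·3): 0.63 vs {0.21, 0.22, 0.56, 0.59} → pass.
Per (methods 2·3): 0.66 vs {0.17, 0.28, 0.55, 0.36} → pass.
BD (methods 1·2): 0.61 vs {0.46, 0.31, 0.65, 0.38} → fail.
BD (methods 1·3): 0.87 vs {0.33, 0.47, 0.59, 0.56} → pass.
BD (methods 2·3): 0.59 vs {0.23, 0.41, 0.36, 0.55} → pass.
4 of 9 fail.

4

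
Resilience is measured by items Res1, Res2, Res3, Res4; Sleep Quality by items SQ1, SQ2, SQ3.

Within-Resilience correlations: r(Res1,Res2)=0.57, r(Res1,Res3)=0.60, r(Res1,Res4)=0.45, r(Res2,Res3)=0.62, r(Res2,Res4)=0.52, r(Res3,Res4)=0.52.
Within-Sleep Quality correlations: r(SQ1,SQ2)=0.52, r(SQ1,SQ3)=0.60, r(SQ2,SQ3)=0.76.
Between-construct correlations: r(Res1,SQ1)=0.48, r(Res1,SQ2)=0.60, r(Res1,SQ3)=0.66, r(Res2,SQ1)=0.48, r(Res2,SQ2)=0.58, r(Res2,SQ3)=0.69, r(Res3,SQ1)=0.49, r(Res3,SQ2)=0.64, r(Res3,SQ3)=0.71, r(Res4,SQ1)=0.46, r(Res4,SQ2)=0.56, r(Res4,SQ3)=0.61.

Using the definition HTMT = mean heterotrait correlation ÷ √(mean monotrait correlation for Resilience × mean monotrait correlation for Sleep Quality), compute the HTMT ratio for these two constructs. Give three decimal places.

0.991

Mean between = 6.96/12 = 0.5800.
Mean within-Res = 3.28/6 = 0.5467; mean within-SQ = 1.88/3 = 0.6267.
Geometric mean = √(0.5467 × 0.6267) = 0.5853.
HTMT = 0.5800 / 0.5853 = 0.991.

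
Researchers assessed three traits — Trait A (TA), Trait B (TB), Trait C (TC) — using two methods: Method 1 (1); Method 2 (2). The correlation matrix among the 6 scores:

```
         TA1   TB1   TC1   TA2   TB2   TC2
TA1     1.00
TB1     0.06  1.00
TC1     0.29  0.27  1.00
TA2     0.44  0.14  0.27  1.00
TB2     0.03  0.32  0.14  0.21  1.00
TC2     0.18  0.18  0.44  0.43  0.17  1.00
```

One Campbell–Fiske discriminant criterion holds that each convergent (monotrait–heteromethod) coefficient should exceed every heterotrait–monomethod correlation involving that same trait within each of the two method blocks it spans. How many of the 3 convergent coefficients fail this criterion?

Each convergent coefficient versus the relevant comparison correlations:
TA (methods 1·2): 0.44 vs {0.06, 0.21, 0.29, 0.43} → pass.
TB (methods 1·2): 0.32 vs {0.06, 0.21, 0.27, 0.17} → pass.
TC (methods 1·2): 0.44 vs {0.29, 0.43, 0.27, 0.17} → pass.
0 of 3 fail.

0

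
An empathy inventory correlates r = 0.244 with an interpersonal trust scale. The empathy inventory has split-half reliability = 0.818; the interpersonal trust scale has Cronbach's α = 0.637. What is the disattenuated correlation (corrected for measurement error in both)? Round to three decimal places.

r_true = r_obs / √(r_xx · r_yy) = 0.244 / √(0.818 × 0.637) = 0.244 / √0.521066 = 0.244 / 0.7218 ≈ 0.338.

0.338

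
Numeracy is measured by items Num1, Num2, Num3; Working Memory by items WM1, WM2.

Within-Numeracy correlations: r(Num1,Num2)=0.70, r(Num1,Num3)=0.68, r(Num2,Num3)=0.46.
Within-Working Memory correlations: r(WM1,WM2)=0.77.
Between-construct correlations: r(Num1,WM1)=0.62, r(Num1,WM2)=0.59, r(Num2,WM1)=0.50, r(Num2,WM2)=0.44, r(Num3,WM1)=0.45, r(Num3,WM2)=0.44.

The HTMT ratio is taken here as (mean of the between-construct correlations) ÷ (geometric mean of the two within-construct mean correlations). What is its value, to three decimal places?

Mean heterotrait r = 3.04/6 = 0.5067.
Mean within-Num = 1.84/3 = 0.6133; mean within-WM = 0.77/1 = 0.7700.
Geometric mean = √(0.6133 × 0.7700) = 0.6872.
HTMT = 0.5067 / 0.6872 = 0.737.

0.737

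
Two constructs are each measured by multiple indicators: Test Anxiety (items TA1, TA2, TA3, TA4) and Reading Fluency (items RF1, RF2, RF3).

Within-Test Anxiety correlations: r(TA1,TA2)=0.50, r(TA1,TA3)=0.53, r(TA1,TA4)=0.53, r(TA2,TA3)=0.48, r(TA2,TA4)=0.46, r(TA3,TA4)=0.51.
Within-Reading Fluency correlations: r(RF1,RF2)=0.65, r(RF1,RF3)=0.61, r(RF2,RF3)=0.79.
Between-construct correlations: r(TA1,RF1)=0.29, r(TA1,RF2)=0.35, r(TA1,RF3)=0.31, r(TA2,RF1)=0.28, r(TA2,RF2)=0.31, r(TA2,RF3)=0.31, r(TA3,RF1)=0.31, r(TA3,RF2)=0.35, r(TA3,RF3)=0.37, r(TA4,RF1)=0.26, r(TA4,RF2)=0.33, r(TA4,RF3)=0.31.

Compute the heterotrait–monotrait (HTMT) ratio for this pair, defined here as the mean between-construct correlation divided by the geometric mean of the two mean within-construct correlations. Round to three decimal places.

Mean between = 3.78/12 = 0.3150.
Mean within-TA = 3.01/6 = 0.5017; mean within-RF = 2.05/3 = 0.6833.
Geometric mean = √(0.5017 × 0.6833) = 0.5855.
HTMT = 0.3150 / 0.5855 = 0.538.

0.538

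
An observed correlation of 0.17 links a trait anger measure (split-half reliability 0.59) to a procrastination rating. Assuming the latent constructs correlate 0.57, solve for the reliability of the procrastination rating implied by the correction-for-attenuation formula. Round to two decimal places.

r_true = r_obs / √(r_xx · r_yy) ⇒ 0.57 = 0.17 / √(0.59 · r_yy).
√(0.59 · r_yy) = 0.17 / 0.57 = 0.2982; 0.59 · r_yy = 0.0889; r_yy = 0.0889 / 0.59 ≈ 0.15.

0.15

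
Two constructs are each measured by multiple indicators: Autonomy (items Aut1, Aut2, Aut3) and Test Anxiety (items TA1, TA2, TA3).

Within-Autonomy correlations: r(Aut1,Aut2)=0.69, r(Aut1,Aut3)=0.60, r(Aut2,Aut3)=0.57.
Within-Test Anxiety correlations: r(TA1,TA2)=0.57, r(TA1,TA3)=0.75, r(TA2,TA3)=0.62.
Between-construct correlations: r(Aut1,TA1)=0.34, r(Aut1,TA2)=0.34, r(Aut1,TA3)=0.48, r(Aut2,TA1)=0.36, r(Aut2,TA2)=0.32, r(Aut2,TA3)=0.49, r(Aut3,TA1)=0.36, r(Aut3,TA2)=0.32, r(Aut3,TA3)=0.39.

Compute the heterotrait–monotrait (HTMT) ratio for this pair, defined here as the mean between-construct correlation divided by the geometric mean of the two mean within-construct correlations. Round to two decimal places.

0.60

Mean heterotrait r = 3.40/9 = 0.3778.
Mean within-Aut = 1.86/3 = 0.6200; mean within-TA = 1.94/3 = 0.6467.
Geometric mean = √(0.6200 × 0.6467) = 0.6332.
HTMT = 0.3778 / 0.6332 = 0.60.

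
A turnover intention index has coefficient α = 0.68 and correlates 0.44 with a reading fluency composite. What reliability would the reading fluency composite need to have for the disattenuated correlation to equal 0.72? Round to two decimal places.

r_true = r_obs / √(r_xx · r_yy) ⇒ 0.72 = 0.44 / √(0.68 · r_yy).
√(0.68 · r_yy) = 0.44 / 0.72 = 0.6111; 0.68 · r_yy = 0.3734; r_yy = 0.3734 / 0.68 ≈ 0.55.

0.55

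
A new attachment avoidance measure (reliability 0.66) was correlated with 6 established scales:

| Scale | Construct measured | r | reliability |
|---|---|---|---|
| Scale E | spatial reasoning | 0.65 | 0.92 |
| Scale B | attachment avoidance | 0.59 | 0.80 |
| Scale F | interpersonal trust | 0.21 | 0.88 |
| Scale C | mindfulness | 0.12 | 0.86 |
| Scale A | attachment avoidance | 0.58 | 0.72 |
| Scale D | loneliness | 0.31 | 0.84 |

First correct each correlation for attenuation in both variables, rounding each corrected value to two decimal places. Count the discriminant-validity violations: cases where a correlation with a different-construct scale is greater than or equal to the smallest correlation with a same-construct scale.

Disattenuated r (r / √(r_scale · r_new)):
  Scale E (disc): 0.65 / √(0.92·0.66) = 0.83
  Scale B (conv): 0.59 / √(0.80·0.66) = 0.81
  Scale F (disc): 0.21 / √(0.88·0.66) = 0.28
  Scale C (disc): 0.12 / √(0.86·0.66) = 0.16
  Scale A (conv): 0.58 / √(0.72·0.66) = 0.84
  Scale D (disc): 0.31 / √(0.84·0.66) = 0.42
Smallest convergent = 0.81. Discriminant values: 0.83, 0.28, 0.16, 0.42; count ≥ 0.81 → 1.

1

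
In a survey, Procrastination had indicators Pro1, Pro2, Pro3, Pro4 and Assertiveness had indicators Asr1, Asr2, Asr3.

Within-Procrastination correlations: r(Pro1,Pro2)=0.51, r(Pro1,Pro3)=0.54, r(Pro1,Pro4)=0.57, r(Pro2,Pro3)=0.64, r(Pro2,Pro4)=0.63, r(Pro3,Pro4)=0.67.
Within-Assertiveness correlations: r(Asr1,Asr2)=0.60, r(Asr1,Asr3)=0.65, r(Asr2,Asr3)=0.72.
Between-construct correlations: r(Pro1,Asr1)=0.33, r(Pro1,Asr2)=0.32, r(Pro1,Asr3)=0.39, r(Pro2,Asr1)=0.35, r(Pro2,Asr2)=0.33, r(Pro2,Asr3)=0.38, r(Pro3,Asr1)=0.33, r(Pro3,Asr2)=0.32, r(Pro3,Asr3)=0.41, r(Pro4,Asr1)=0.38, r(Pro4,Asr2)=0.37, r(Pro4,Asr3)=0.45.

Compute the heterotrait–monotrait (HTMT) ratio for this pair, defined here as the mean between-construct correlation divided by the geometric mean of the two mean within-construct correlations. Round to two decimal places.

Mean heterotrait r = 4.36/12 = 0.3633.
Mean within-Pro = 3.56/6 = 0.5933; mean within-Asr = 1.97/3 = 0.6567.
Geometric mean = √(0.5933 × 0.6567) = 0.6242.
HTMT = 0.3633 / 0.6242 = 0.58.

0.58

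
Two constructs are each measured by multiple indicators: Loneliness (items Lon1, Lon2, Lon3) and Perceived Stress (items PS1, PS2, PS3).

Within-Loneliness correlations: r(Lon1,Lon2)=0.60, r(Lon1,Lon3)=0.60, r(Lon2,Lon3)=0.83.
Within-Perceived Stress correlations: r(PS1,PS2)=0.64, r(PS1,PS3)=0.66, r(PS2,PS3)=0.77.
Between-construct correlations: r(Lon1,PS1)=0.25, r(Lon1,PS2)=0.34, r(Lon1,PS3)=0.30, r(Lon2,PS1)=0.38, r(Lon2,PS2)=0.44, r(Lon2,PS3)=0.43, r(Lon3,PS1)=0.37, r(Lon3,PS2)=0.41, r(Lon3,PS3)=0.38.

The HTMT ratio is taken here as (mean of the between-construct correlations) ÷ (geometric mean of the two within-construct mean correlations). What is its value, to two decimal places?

0.54

Mean between = 3.30/9 = 0.3667.
Mean within-Lon = 2.03/3 = 0.6767; mean within-PS = 2.07/3 = 0.6900.
Geometric mean = √(0.6767 × 0.6900) = 0.6833.
HTMT = 0.3667 / 0.6833 = 0.54.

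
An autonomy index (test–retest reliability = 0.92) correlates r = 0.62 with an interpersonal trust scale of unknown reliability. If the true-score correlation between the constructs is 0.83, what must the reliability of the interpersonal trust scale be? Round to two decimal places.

r_true = r_obs / √(r_xx · r_yy) ⇒ 0.83 = 0.62 / √(0.92 · r_yy).
√(0.92 · r_yy) = 0.62 / 0.83 = 0.7470; 0.92 · r_yy = 0.5580; r_yy = 0.5580 / 0.92 ≈ 0.61.

0.61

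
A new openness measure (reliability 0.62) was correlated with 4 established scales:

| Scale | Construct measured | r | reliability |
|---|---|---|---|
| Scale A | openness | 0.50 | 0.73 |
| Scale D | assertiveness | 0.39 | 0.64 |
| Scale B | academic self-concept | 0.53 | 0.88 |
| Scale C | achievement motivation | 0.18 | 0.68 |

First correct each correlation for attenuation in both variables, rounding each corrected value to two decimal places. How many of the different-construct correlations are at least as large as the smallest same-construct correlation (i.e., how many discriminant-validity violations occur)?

0

Disattenuated r (r / √(r_scale · r_new)):
  Scale A (conv): 0.50 / √(0.73·0.62) = 0.74
  Scale D (disc): 0.39 / √(0.64·0.62) = 0.62
  Scale B (disc): 0.53 / √(0.88·0.62) = 0.72
  Scale C (disc): 0.18 / √(0.68·0.62) = 0.28
Smallest convergent = 0.74. Discriminant values: 0.62, 0.72, 0.28; count ≥ 0.74 → 0.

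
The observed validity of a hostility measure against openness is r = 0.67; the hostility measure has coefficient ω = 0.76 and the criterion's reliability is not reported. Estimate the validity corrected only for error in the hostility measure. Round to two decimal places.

0.77

Single correction: r_c = r_obs / √r_xx = 0.67 / √0.76 = 0.67 / 0.8718 ≈ 0.77.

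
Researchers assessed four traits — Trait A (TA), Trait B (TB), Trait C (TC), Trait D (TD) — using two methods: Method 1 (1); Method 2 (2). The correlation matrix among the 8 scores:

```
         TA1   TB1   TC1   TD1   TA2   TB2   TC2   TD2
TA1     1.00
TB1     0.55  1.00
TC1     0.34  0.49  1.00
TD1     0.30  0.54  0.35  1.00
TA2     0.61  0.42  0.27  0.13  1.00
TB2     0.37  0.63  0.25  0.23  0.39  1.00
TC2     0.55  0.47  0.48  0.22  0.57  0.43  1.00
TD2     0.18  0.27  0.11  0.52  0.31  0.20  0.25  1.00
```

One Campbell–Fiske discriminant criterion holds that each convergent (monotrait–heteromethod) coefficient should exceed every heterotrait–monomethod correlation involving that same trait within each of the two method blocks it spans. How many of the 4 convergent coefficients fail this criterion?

Convergent coefficients and their comparison sets:
TA (methods 1·2): 0.61 vs {0.55, 0.39, 0.34, 0.57, 0.30, 0.31} → pass.
TB (methods 1·2): 0.63 vs {0.55, 0.39, 0.49, 0.43, 0.54, 0.20} → pass.
TC (methods 1·2): 0.48 vs {0.34, 0.57, 0.49, 0.43, 0.35, 0.25} → fail.
TD (methods 1·2): 0.52 vs {0.30, 0.31, 0.54, 0.20, 0.35, 0.25} → fail.
2 of 4 fail.

2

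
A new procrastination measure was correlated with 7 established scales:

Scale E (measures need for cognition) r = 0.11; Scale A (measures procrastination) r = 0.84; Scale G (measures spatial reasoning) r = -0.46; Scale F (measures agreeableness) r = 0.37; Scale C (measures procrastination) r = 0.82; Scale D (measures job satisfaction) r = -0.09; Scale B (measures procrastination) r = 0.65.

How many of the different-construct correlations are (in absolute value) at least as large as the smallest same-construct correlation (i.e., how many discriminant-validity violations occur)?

Convergent (same construct = procrastination): Scale A, Scale C, Scale B.
Smallest convergent = 0.65. Discriminant |r|: 0.11, 0.46, 0.37, 0.09; count ≥ 0.65 → 0.

0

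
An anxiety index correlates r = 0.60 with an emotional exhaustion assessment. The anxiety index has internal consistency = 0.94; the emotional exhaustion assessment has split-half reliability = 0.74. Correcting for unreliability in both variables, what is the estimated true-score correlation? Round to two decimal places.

0.72

r_true = r_obs / √(r_xx · r_yy) = 0.60 / √(0.94 × 0.74) = 0.60 / √0.6956 = 0.60 / 0.8340 ≈ 0.72.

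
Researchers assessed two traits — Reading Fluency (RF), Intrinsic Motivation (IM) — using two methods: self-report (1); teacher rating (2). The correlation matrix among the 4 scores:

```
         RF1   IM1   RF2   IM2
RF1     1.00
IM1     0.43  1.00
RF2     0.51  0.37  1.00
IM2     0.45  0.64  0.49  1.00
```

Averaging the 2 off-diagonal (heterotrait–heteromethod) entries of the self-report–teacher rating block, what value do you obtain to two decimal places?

HTHM values (method 1 × method 2): 0.45, 0.37; mean = 0.82/2 = 0.41.

0.41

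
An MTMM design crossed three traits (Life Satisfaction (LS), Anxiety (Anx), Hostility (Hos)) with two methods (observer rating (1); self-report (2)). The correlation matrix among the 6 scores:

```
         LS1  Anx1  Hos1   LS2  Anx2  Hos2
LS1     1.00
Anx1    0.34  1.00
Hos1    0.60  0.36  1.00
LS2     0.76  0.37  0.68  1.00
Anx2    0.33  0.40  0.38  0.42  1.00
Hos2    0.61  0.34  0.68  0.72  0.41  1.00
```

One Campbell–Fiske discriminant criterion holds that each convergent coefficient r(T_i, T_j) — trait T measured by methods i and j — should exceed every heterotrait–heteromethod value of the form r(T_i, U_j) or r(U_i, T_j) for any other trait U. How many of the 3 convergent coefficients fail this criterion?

1

Convergent coefficients and their comparison sets:
LS (methods 1·2): 0.76 vs {0.33, 0.37, 0.61, 0.68} → pass.
Anx (methods 1·2): 0.40 vs {0.37, 0.33, 0.34, 0.38} → pass.
Hos (methods 1·2): 0.68 vs {0.68, 0.61, 0.38, 0.34} → fail.
1 of 3 fail.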